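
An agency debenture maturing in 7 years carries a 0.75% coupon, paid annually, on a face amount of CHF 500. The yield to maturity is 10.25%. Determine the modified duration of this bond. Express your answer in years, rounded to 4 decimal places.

6.1437 years

Periodic yield y = 0.1025. First find Macaulay duration:
  t   CF        PV=CF/(1+0.1025)^t    t·PV
  1         3.75         3.4014         3.4014
  2         3.75         3.0851         6.1703
  3         3.75         2.7983         8.3949
  4         3.75         2.5381        10.1526
  5         3.75         2.3022        11.5109
  6         3.75         2.0881        12.5288
  7       503.75       254.4280     1,780.9959
  Σ                    270.6412     1,833.1547
P = 270.6412; Macaulay duration = 1,833.1547 / 270.6412 = 6.77338 years.
Modified duration = D_Mac / (1 + y) = 6.77338 / 1.1025 = 6.14365 years.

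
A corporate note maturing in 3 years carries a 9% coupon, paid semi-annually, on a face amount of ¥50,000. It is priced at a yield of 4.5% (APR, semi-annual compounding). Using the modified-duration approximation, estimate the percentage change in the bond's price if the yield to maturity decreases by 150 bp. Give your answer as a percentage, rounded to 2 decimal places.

+3.98%

Periodic yield y = 0.0225. Modified duration first:
  t   CF        PV=CF/(1+0.0225)^t    t·PV
  1     2,250.00     2,200.4890     2,200.4890
  2     2,250.00     2,152.0675     4,304.1350
  3     2,250.00     2,104.7115     6,314.1344
  4     2,250.00     2,058.3975     8,233.5901
  5     2,250.00     2,013.1027    10,065.5136
  6    52,250.00    45,720.0182   274,320.1093
  Σ                 56,248.7864   305,437.9713
P = 56,248.7864; D_Mac = 5.43013 half-year periods = 2.71506 yrs; D_mod = 2.71506/(1+0.0225) = 2.65532 yrs.
ΔP/P ≈ -D_mod · Δy = -2.65532 × (-0.015) = +0.039830 = +3.9830%.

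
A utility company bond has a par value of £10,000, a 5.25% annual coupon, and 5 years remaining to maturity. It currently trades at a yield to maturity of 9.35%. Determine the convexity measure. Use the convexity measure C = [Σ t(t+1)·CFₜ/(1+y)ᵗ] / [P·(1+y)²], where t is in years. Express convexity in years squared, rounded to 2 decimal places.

21.62

With y = 0.0935:
  t   CF        PV=CF/(1+0.0935)^t    t·PV        t(t+1)·PV
  1       525.00       480.1097       480.1097         960.2195
  2       525.00       439.0578       878.1157       2,634.3470
  3       525.00       401.5161     1,204.5482       4,818.1929
  4       525.00       367.1843     1,468.7374       7,343.6869
  5    10,525.00     6,731.7529    33,658.7646     201,952.5877
  Σ                  8,419.6209    37,690.2756     217,709.0340
P = 8,419.6209.
Convexity = Σ t(t+1)·PV / [P·(1+y)²] = 217,709.0340 / (8,419.6209 × 1.195742) = 21.62451.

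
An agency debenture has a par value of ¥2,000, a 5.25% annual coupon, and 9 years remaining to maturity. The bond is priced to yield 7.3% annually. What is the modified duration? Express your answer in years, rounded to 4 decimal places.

Periodic yield y = 0.073. First find Macaulay duration:
  t   CF        PV=CF/(1+0.073)^t    t·PV
  1       105.00        97.8565        97.8565
  2       105.00        91.1990       182.3979
  3       105.00        84.9944       254.9831
  4       105.00        79.2119       316.8476
  5       105.00        73.8228       369.1141
  6       105.00        68.8004       412.8024
  7       105.00        64.1197       448.8377
  8       105.00        59.7574       478.0590
  9     2,105.00     1,116.4894    10,048.4046
  Σ                  1,736.2514    12,609.3028
P = 1,736.2514; Macaulay duration = 12,609.3028 / 1,736.2514 = 7.26237 years.
Modified duration = D_Mac / (1 + y) = 7.26237 / 1.073 = 6.76829 years.

6.7683 years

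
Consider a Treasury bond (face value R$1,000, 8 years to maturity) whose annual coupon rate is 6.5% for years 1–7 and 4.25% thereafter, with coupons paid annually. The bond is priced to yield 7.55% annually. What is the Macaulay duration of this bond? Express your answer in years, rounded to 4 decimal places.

6.4079 years

Periodic yield y = 0.0755. Discount each cash flow and weight by its year:
  t   CF        PV=CF/(1+0.0755)^t    t·PV
  1        65.00        60.4370        60.4370
  2        65.00        56.1943       112.3887
  3        65.00        52.2495       156.7485
  4        65.00        48.5816       194.3263
  5        65.00        45.1712       225.8558
  6        65.00        42.0002       252.0009
  7        65.00        39.0517       273.3622
  8     1,042.50       582.3616     4,658.8930
  Σ                    926.0471     5,934.0124
Price P = Σ PV = 926.0471.
Macaulay duration = Σ(t·PV) / P = 5,934.0124 / 926.0471 = 6.40789 years.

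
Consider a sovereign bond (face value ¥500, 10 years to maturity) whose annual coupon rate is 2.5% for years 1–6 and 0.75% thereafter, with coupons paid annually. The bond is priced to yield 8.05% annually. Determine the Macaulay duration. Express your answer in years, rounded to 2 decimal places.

8.65 years

Periodic yield y = 0.0805. Discount each cash flow and weight by its year:
  t   CF        PV=CF/(1+0.0805)^t    t·PV
  1        12.50        11.5687        11.5687
  2        12.50        10.7068        21.4136
  3        12.50         9.9091        29.7274
  4        12.50         9.1709        36.6835
  5        12.50         8.4876        42.4381
  6        12.50         7.8553        47.1316
  7         3.75         2.1810        15.2671
  8         3.75         2.0185        16.1482
  9         3.75         1.8681        16.8132
  10      503.75       232.2562     2,322.5622
  Σ                    296.0223     2,559.7537
Price P = Σ PV = 296.0223.
Macaulay duration = Σ(t·PV) / P = 2,559.7537 / 296.0223 = 8.64716 years.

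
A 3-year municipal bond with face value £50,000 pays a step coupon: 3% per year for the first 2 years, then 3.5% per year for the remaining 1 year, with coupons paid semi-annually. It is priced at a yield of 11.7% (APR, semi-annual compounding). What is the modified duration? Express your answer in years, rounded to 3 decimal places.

2.715 years

Periodic yield y = 0.0585. First find Macaulay duration:
  t   CF        PV=CF/(1+0.0585)^t    t·PV
  1       750.00       708.5498       708.5498
  2       750.00       669.3905     1,338.7810
  3       750.00       632.3954     1,897.1861
  4       750.00       597.4448     2,389.7794
  5       875.00       658.4969     3,292.4845
  6    50,875.00    36,170.8944   217,025.3666
  Σ                 39,437.1719   226,652.1474
P = 39,437.1719; Macaulay duration = 226,652.1474 / 39,437.1719 = 5.74717 half-year periods = 2.87359 years.
Modified duration = D_Mac / (1 + y) = 2.87359 / 1.0585 = 2.71477 years.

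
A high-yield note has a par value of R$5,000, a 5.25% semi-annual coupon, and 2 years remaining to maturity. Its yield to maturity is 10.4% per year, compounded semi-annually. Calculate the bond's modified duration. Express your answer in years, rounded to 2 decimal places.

1.83 years

Periodic yield y = 0.052. First find Macaulay duration:
  t   CF        PV=CF/(1+0.052)^t    t·PV
  1       131.25       124.7624       124.7624
  2       131.25       118.5954       237.1908
  3       131.25       112.7333       338.1998
  4     5,131.25     4,189.4809    16,757.9236
  Σ                  4,545.5719    17,458.0766
P = 4,545.5719; Macaulay duration = 17,458.0766 / 4,545.5719 = 3.84068 half-year periods = 1.92034 years.
Modified duration = D_Mac / (1 + y) = 1.92034 / 1.052 = 1.82542 years.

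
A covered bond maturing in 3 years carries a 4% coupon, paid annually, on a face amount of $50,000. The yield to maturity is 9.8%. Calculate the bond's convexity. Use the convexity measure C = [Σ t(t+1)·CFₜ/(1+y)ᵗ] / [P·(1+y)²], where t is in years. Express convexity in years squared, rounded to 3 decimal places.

9.407

With y = 0.098:
  t   CF        PV=CF/(1+0.098)^t    t·PV        t(t+1)·PV
  1     2,000.00     1,821.4936     1,821.4936       3,642.9872
  2     2,000.00     1,658.9195     3,317.8390       9,953.5171
  3    52,000.00    39,282.2471   117,846.7413     471,386.9653
  Σ                 42,762.6602   122,986.0740     484,983.4696
P = 42,762.6602.
Convexity = Σ t(t+1)·PV / [P·(1+y)²] = 484,983.4696 / (42,762.6602 × 1.205604) = 9.40714.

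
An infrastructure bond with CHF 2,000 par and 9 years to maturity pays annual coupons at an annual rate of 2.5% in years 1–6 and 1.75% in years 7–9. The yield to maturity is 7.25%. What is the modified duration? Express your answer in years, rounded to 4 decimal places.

Periodic yield y = 0.0725. First find Macaulay duration:
  t   CF        PV=CF/(1+0.0725)^t    t·PV
  1        50.00        46.6200        46.6200
  2        50.00        43.4686        86.9371
  3        50.00        40.5301       121.5904
  4        50.00        37.7903       151.1614
  5        50.00        35.2357       176.1787
  6        50.00        32.8538       197.1231
  7        35.00        21.4431       150.1015
  8        35.00        19.9935       159.9483
  9     2,035.00     1,083.8987     9,755.0885
  Σ                  1,361.8340    10,844.7491
P = 1,361.8340; Macaulay duration = 10,844.7491 / 1,361.8340 = 7.96334 years.
Modified duration = D_Mac / (1 + y) = 7.96334 / 1.0725 = 7.42503 years.

7.4250 years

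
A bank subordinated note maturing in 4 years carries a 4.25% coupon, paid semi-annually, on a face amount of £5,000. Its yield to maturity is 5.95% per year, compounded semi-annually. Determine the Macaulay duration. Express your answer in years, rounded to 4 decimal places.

3.7099 years

Periodic yield y = 0.02975. Discount each cash flow and weight by its period:
  t   CF        PV=CF/(1+0.02975)^t    t·PV
  1       106.25       103.1804       103.1804
  2       106.25       100.1994       200.3989
  3       106.25        97.3046       291.9139
  4       106.25        94.4935       377.9738
  5       106.25        91.7635       458.8175
  6       106.25        89.1124       534.6744
  7       106.25        86.5379       605.7653
  8     5,106.25     4,038.7565    32,310.0519
  Σ                  4,701.3482    34,882.7761
Price P = Σ PV = 4,701.3482.
Macaulay duration = Σ(t·PV) / P = 34,882.7761 / 4,701.3482 = 7.41974 half-year periods.
In years: 7.41974 / 2 = 3.70987 years.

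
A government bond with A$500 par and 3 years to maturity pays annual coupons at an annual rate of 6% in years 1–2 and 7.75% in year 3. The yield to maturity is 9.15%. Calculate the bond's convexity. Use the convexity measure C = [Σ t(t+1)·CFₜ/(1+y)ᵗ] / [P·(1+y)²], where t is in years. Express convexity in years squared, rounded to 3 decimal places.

With y = 0.0915:
  t   CF        PV=CF/(1+0.0915)^t    t·PV        t(t+1)·PV
  1        30.00        27.4851        27.4851          54.9702
  2        30.00        25.1810        50.3621         151.0863
  3       538.75       414.3011     1,242.9032       4,971.6129
  Σ                    466.9672     1,320.7504       5,177.6694
P = 466.9672.
Convexity = Σ t(t+1)·PV / [P·(1+y)²] = 5,177.6694 / (466.9672 × 1.191372) = 9.30680.

9.307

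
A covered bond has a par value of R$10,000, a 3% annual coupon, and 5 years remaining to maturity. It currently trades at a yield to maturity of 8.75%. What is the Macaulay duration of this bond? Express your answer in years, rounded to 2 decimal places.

Periodic yield y = 0.0875. Discount each cash flow and weight by its year:
  t   CF        PV=CF/(1+0.0875)^t    t·PV
  1       300.00       275.8621       275.8621
  2       300.00       253.6663       507.3325
  3       300.00       233.2563       699.7690
  4       300.00       214.4886       857.9544
  5    10,300.00     6,771.5938    33,857.9688
  Σ                  7,748.8670    36,198.8868
Price P = Σ PV = 7,748.8670.
Macaulay duration = Σ(t·PV) / P = 36,198.8868 / 7,748.8670 = 4.67151 years.

4.67 years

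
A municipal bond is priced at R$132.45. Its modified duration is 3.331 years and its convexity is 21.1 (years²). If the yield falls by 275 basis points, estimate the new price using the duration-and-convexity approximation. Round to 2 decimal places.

Duration effect: -D_mod·Δy = -3.331 × (-0.0275) = +0.0916025
Convexity effect: ½·C·(Δy)² = 0.5 × 21.1 × (-0.0275)² = +0.0079784375
ΔP/P ≈ +0.0916025 + 0.0079784375 = +0.0995809375
New price ≈ 132.45 × (1 + 0.0995809375) = 145.639495171875.

R$145.64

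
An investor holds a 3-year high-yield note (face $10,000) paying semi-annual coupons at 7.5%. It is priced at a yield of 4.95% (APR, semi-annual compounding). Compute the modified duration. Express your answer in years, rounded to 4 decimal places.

2.6852 years

Periodic yield y = 0.02475. First find Macaulay duration:
  t   CF        PV=CF/(1+0.02475)^t    t·PV
  1       375.00       365.9429       365.9429
  2       375.00       357.1046       714.2091
  3       375.00       348.4797     1,045.4391
  4       375.00       340.0631     1,360.2526
  5       375.00       331.8499     1,659.2493
  6    10,375.00     8,959.4334    53,756.6001
  Σ                 10,702.8735    58,901.6932
P = 10,702.8735; Macaulay duration = 58,901.6932 / 10,702.8735 = 5.50335 half-year periods = 2.75168 years.
Modified duration = D_Mac / (1 + y) = 2.75168 / 1.02475 = 2.68522 years.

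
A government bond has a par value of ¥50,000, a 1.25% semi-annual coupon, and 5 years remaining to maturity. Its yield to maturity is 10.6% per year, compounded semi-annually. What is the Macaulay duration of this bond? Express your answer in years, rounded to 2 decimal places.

4.82 years

Periodic yield y = 0.053. Discount each cash flow and weight by its period:
  t   CF        PV=CF/(1+0.053)^t    t·PV
  1       312.50       296.7711       296.7711
  2       312.50       281.8339       563.6679
  3       312.50       267.6486       802.9457
  4       312.50       254.1772     1,016.7087
  5       312.50       241.3838     1,206.9191
  6       312.50       229.2344     1,375.4064
  7       312.50       217.6965     1,523.8754
  8       312.50       206.7393     1,653.9144
  9       312.50       196.3336     1,767.0026
  10   50,312.50    30,018.7211   300,187.2110
  Σ                 32,210.5395   310,394.4223
Price P = Σ PV = 32,210.5395.
Macaulay duration = Σ(t·PV) / P = 310,394.4223 / 32,210.5395 = 9.63642 half-year periods.
In years: 9.63642 / 2 = 4.81821 years.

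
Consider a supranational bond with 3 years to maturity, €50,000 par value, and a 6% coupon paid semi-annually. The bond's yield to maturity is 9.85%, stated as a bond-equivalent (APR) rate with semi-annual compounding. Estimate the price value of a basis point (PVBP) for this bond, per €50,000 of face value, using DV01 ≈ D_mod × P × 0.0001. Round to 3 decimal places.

€11.936

Periodic yield y = 0.04925.
  t   CF        PV=CF/(1+0.04925)^t    t·PV
  1     1,500.00     1,429.5926     1,429.5926
  2     1,500.00     1,362.4899     2,724.9799
  3     1,500.00     1,298.5370     3,895.6110
  4     1,500.00     1,237.5859     4,950.3435
  5     1,500.00     1,179.4957     5,897.4786
  6    51,500.00    38,595.2059   231,571.2352
  Σ                 45,102.9070   250,469.2407
P = 45,102.9070; D_Mac = 5.55328 half-year periods = 2.77664 yrs; D_mod = 2.64631 yrs.
DV01 ≈ 2.64631 × 45,102.9070 × 0.0001 = 11.935632.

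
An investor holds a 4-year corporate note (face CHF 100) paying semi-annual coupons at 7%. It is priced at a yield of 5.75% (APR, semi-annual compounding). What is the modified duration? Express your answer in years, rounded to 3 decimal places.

3.469 years

Periodic yield y = 0.02875. First find Macaulay duration:
  t   CF        PV=CF/(1+0.02875)^t    t·PV
  1         3.50         3.4022         3.4022
  2         3.50         3.3071         6.6142
  3         3.50         3.2147         9.6441
  4         3.50         3.1248        12.4994
  5         3.50         3.0375        15.1876
  6         3.50         2.9526        17.7158
  7         3.50         2.8701        20.0908
  8       103.50        82.5014       660.0116
  Σ                    104.4105       745.1656
P = 104.4105; Macaulay duration = 745.1656 / 104.4105 = 7.13688 half-year periods = 3.56844 years.
Modified duration = D_Mac / (1 + y) = 3.56844 / 1.02875 = 3.46872 years.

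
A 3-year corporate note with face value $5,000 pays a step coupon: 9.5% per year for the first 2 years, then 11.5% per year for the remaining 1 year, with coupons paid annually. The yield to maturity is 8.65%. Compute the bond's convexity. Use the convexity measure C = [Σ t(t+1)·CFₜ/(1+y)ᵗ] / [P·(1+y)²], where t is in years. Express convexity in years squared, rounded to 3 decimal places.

9.057

With y = 0.0865:
  t   CF        PV=CF/(1+0.0865)^t    t·PV        t(t+1)·PV
  1       475.00       437.1836       437.1836         874.3672
  2       475.00       402.3779       804.7559       2,414.2676
  3     5,575.00     4,346.6601    13,039.9803      52,159.9211
  Σ                  5,186.2216    14,281.9197      55,448.5559
P = 5,186.2216.
Convexity = Σ t(t+1)·PV / [P·(1+y)²] = 55,448.5559 / (5,186.2216 × 1.180482) = 9.05690.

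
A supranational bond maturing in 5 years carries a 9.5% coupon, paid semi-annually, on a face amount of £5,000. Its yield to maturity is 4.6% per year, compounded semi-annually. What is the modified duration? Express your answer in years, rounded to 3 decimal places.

Periodic yield y = 0.023. First find Macaulay duration:
  t   CF        PV=CF/(1+0.023)^t    t·PV
  1       237.50       232.1603       232.1603
  2       237.50       226.9407       453.8814
  3       237.50       221.8384       665.5152
  4       237.50       216.8508       867.4033
  5       237.50       211.9754     1,059.8770
  6       237.50       207.2096     1,243.2574
  7       237.50       202.5509     1,417.8563
  8       237.50       197.9970     1,583.9758
  9       237.50       193.5454     1,741.9088
  10    5,237.50     4,172.2248    41,722.2479
  Σ                  6,083.2933    50,988.0833
P = 6,083.2933; Macaulay duration = 50,988.0833 / 6,083.2933 = 8.38166 half-year periods = 4.19083 years.
Modified duration = D_Mac / (1 + y) = 4.19083 / 1.023 = 4.09661 years.

4.097 years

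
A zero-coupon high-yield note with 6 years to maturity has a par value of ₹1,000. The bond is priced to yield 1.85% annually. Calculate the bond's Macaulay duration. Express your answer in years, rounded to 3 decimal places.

A zero-coupon bond has a single cash flow at maturity, so its Macaulay duration equals its maturity: 6 years.

6.000 years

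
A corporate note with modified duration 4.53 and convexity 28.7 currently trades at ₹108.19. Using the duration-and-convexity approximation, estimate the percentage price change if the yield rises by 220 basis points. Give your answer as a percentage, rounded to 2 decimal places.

-9.27%

Duration effect: -D_mod·Δy = -4.53 × (+0.022) = -0.099660
Convexity effect: ½·C·(Δy)² = 0.5 × 28.7 × (0.022)² = +0.0069454
ΔP/P ≈ -0.099660 + 0.0069454 = -0.0927146
= -9.27146%.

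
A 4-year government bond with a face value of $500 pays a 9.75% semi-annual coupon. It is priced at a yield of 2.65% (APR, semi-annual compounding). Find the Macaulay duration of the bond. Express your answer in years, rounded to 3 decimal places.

Periodic yield y = 0.01325. Discount each cash flow and weight by its period:
  t   CF        PV=CF/(1+0.01325)^t    t·PV
  1       24.375        24.0563        24.0563
  2       24.375        23.7417        47.4834
  3       24.375        23.4312        70.2936
  4       24.375        23.1248        92.4992
  5       24.375        22.8224       114.1121
  6       24.375        22.5240       135.1438
  7       24.375        22.2294       155.6060
  8      524.375       471.9642     3,775.7138
  Σ                    633.8940     4,414.9082
Price P = Σ PV = 633.8940.
Macaulay duration = Σ(t·PV) / P = 4,414.9082 / 633.8940 = 6.96474 half-year periods.
In years: 6.96474 / 2 = 3.48237 years.

3.482 years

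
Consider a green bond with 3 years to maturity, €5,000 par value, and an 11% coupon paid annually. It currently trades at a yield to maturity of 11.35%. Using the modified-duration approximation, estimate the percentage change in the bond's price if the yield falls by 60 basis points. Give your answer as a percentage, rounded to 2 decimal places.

+1.46%

Periodic yield y = 0.1135. Modified duration first:
  t   CF        PV=CF/(1+0.1135)^t    t·PV
  1       550.00       493.9380       493.9380
  2       550.00       443.5905       887.1810
  3     5,550.00     4,019.9654    12,059.8963
  Σ                  4,957.4940    13,441.0154
P = 4,957.4940; D_Mac = 2.71125 yrs; D_mod = 2.71125/(1+0.1135) = 2.43489 yrs.
ΔP/P ≈ -D_mod · Δy = -2.43489 × (-0.006) = +0.014609 = +1.4609%.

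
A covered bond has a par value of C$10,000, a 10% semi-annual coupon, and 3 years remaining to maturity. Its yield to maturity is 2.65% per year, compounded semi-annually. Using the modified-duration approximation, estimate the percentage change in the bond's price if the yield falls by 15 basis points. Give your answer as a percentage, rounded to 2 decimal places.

Periodic yield y = 0.01325. Modified duration first:
  t   CF        PV=CF/(1+0.01325)^t    t·PV
  1       500.00       493.4616       493.4616
  2       500.00       487.0088       974.0175
  3       500.00       480.6403     1,441.9209
  4       500.00       474.3551     1,897.4203
  5       500.00       468.1521     2,340.7603
  6    10,500.00     9,702.6334    58,215.8007
  Σ                 12,106.2513    65,363.3813
P = 12,106.2513; D_Mac = 5.39914 half-year periods = 2.69957 yrs; D_mod = 2.69957/(1+0.01325) = 2.66427 yrs.
ΔP/P ≈ -D_mod · Δy = -2.66427 × (-0.0015) = +0.003996 = +0.3996%.

+0.40%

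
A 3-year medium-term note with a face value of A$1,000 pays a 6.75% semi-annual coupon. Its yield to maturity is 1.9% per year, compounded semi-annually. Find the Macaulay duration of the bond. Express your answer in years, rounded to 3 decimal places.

2.783 years

Periodic yield y = 0.0095. Discount each cash flow and weight by its period:
  t   CF        PV=CF/(1+0.0095)^t    t·PV
  1        33.75        33.4324        33.4324
  2        33.75        33.1178        66.2355
  3        33.75        32.8061        98.4183
  4        33.75        32.4974       129.9896
  5        33.75        32.1916       160.9579
  6     1,033.75       976.7369     5,860.4212
  Σ                  1,140.7821     6,349.4549
Price P = Σ PV = 1,140.7821.
Macaulay duration = Σ(t·PV) / P = 6,349.4549 / 1,140.7821 = 5.56588 half-year periods.
In years: 5.56588 / 2 = 2.78294 years.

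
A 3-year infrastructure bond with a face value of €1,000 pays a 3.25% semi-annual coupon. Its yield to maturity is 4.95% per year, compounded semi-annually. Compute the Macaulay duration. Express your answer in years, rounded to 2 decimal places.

Periodic yield y = 0.02475. Discount each cash flow and weight by its period:
  t   CF        PV=CF/(1+0.02475)^t    t·PV
  1        16.25        15.8575        15.8575
  2        16.25        15.4745        30.9491
  3        16.25        15.1008        45.3024
  4        16.25        14.7361        58.9443
  5        16.25        14.3802        71.9008
  6     1,016.25       877.5927     5,265.5561
  Σ                    953.1418     5,488.5102
Price P = Σ PV = 953.1418.
Macaulay duration = Σ(t·PV) / P = 5,488.5102 / 953.1418 = 5.75834 half-year periods.
In years: 5.75834 / 2 = 2.87917 years.

2.88 years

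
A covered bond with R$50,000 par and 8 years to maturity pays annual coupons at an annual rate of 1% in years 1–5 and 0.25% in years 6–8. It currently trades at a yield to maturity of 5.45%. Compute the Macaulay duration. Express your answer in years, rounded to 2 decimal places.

7.68 years

Periodic yield y = 0.0545. Discount each cash flow and weight by its year:
  t   CF        PV=CF/(1+0.0545)^t    t·PV
  1       500.00       474.1584       474.1584
  2       500.00       449.6523       899.3046
  3       500.00       426.4128     1,279.2385
  4       500.00       404.3744     1,617.4977
  5       500.00       383.4750     1,917.3751
  6       125.00        90.9139       545.4837
  7       125.00        86.2152       603.5065
  8    50,125.00    32,785.4926   262,283.9406
  Σ                 35,100.6947   269,620.5051
Price P = Σ PV = 35,100.6947.
Macaulay duration = Σ(t·PV) / P = 269,620.5051 / 35,100.6947 = 7.68134 years.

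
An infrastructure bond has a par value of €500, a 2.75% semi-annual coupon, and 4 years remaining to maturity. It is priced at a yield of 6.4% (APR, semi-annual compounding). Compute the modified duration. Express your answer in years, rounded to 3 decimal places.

Periodic yield y = 0.032. First find Macaulay duration:
  t   CF        PV=CF/(1+0.032)^t    t·PV
  1        6.875         6.6618         6.6618
  2        6.875         6.4553        12.9105
  3        6.875         6.2551        18.7653
  4        6.875         6.0611        24.2445
  5        6.875         5.8732        29.3660
  6        6.875         5.6911        34.1465
  7        6.875         5.5146        38.6023
  8      506.875       393.9701     3,151.7610
  Σ                    436.4823     3,316.4579
P = 436.4823; Macaulay duration = 3,316.4579 / 436.4823 = 7.59815 half-year periods = 3.79907 years.
Modified duration = D_Mac / (1 + y) = 3.79907 / 1.032 = 3.68127 years.

3.681 years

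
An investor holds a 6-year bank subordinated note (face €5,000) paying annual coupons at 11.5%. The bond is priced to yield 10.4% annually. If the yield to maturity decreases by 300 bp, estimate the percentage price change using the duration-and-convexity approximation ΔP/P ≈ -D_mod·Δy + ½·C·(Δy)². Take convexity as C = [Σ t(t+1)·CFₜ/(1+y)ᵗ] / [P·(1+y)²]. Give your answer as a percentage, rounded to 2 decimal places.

+13.83%

With y = 0.104:
  t   CF        PV=CF/(1+0.104)^t    t·PV        t(t+1)·PV
  1       575.00       520.8333       520.8333       1,041.6667
  2       575.00       471.7693       943.5386       2,830.6159
  3       575.00       427.3273     1,281.9819       5,127.9274
  4       575.00       387.0718     1,548.2873       7,741.4363
  5       575.00       350.6085     1,753.0426      10,518.2559
  6     5,575.00     3,079.1471    18,474.8824     129,324.1765
  Σ                  5,236.7574    24,522.5661     156,584.0788
P = 5,236.7574; D_Mac = 4.68278 yrs; D_mod = 4.24165 yrs; C = 24.53279.
Duration effect: -4.24165 × (-0.03) = +0.127249
Convexity effect: 0.5 × 24.53279 × (-0.03)² = +0.0110398
ΔP/P ≈ +0.127249 + 0.0110398 = +0.138289 = +13.8289%.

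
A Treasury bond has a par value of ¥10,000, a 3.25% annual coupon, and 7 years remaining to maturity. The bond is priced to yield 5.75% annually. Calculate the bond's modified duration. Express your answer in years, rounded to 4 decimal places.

5.9701 years

Periodic yield y = 0.0575. First find Macaulay duration:
  t   CF        PV=CF/(1+0.0575)^t    t·PV
  1       325.00       307.3286       307.3286
  2       325.00       290.6181       581.2361
  3       325.00       274.8161       824.4484
  4       325.00       259.8734     1,039.4937
  5       325.00       245.7432     1,228.7159
  6       325.00       232.3813     1,394.2876
  7    10,325.00     6,981.1574    48,868.1016
  Σ                  8,591.9180    54,243.6119
P = 8,591.9180; Macaulay duration = 54,243.6119 / 8,591.9180 = 6.31333 years.
Modified duration = D_Mac / (1 + y) = 6.31333 / 1.0575 = 5.97005 years.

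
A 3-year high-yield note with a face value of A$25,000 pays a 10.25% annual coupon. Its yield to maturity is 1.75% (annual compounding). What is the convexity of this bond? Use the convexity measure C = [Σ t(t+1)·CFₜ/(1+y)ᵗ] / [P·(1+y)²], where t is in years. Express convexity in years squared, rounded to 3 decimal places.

10.350

With y = 0.0175:
  t   CF        PV=CF/(1+0.0175)^t    t·PV        t(t+1)·PV
  1     2,562.50     2,518.4275     2,518.4275       5,036.8550
  2     2,562.50     2,475.1130     4,950.2261      14,850.6782
  3    27,562.50    26,164.6755    78,494.0265     313,976.1062
  Σ                 31,158.2161    85,962.6801     333,863.6394
P = 31,158.2161.
Convexity = Σ t(t+1)·PV / [P·(1+y)²] = 333,863.6394 / (31,158.2161 × 1.035306) = 10.34970.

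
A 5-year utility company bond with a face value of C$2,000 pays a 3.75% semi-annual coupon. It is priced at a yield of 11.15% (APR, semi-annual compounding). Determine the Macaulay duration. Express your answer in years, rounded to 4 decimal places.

Periodic yield y = 0.05575. Discount each cash flow and weight by its period:
  t   CF        PV=CF/(1+0.05575)^t    t·PV
  1        37.50        35.5198        35.5198
  2        37.50        33.6441        67.2882
  3        37.50        31.8675        95.6025
  4        37.50        30.1847       120.7388
  5        37.50        28.5908       142.9538
  6        37.50        27.0810       162.4860
  7        37.50        25.6510       179.5567
  8        37.50        24.2964       194.3715
  9        37.50        23.0134       207.1209
  10    2,037.50     1,184.3681    11,843.6814
  Σ                  1,444.2168    13,049.3197
Price P = Σ PV = 1,444.2168.
Macaulay duration = Σ(t·PV) / P = 13,049.3197 / 1,444.2168 = 9.03557 half-year periods.
In years: 9.03557 / 2 = 4.51778 years.

4.5178 years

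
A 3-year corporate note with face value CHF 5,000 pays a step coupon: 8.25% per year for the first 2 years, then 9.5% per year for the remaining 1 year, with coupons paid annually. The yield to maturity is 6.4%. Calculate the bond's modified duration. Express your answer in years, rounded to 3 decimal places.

Periodic yield y = 0.064. First find Macaulay duration:
  t   CF        PV=CF/(1+0.064)^t    t·PV
  1       412.50       387.6880       387.6880
  2       412.50       364.3684       728.7368
  3     5,475.00     4,545.2653    13,635.7960
  Σ                  5,297.3217    14,752.2207
P = 5,297.3217; Macaulay duration = 14,752.2207 / 5,297.3217 = 2.78485 years.
Modified duration = D_Mac / (1 + y) = 2.78485 / 1.064 = 2.61734 years.

2.617 years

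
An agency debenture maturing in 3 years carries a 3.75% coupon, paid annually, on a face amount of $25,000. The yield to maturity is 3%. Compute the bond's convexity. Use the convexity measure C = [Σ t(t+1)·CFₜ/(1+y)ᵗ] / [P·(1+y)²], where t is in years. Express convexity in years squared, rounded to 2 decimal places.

With y = 0.03:
  t   CF        PV=CF/(1+0.03)^t    t·PV        t(t+1)·PV
  1       937.50       910.1942       910.1942       1,820.3883
  2       937.50       883.6837     1,767.3673       5,302.1020
  3    25,937.50    23,736.4868    71,209.4604     284,837.8415
  Σ                 25,530.3646    73,887.0219     291,960.3318
P = 25,530.3646.
Convexity = Σ t(t+1)·PV / [P·(1+y)²] = 291,960.3318 / (25,530.3646 × 1.060900) = 10.77935.

10.78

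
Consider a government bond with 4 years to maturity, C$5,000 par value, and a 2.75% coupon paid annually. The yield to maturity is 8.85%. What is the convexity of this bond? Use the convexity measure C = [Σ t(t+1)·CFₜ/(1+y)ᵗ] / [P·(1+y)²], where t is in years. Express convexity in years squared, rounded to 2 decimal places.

With y = 0.0885:
  t   CF        PV=CF/(1+0.0885)^t    t·PV        t(t+1)·PV
  1       137.50       126.3206       126.3206         252.6412
  2       137.50       116.0502       232.1004         696.3011
  3       137.50       106.6148       319.8443       1,279.3773
  4     5,137.50     3,659.6378    14,638.5511      73,192.7554
  Σ                  4,008.6234    15,316.8164      75,421.0751
P = 4,008.6234.
Convexity = Σ t(t+1)·PV / [P·(1+y)²] = 75,421.0751 / (4,008.6234 × 1.184832) = 15.87964.

15.88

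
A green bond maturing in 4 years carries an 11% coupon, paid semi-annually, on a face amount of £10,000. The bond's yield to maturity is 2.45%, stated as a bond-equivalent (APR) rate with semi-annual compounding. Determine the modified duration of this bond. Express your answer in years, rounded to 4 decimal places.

3.3975 years

Periodic yield y = 0.01225. First find Macaulay duration:
  t   CF        PV=CF/(1+0.01225)^t    t·PV
  1       550.00       543.3440       543.3440
  2       550.00       536.7686     1,073.5372
  3       550.00       530.2728     1,590.8183
  4       550.00       523.8555     2,095.4222
  5       550.00       517.5160     2,587.5799
  6       550.00       511.2531     3,067.5188
  7       550.00       505.0661     3,535.4625
  8    10,550.00     9,570.8426    76,566.7412
  Σ                 13,238.9188    91,060.4241
P = 13,238.9188; Macaulay duration = 91,060.4241 / 13,238.9188 = 6.87824 half-year periods = 3.43912 years.
Modified duration = D_Mac / (1 + y) = 3.43912 / 1.01225 = 3.39750 years.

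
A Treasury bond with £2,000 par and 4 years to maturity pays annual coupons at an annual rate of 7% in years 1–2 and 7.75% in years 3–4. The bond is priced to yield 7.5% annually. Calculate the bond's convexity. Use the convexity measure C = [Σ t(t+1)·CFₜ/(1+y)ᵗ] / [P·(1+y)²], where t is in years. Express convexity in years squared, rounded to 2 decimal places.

With y = 0.075:
  t   CF        PV=CF/(1+0.075)^t    t·PV        t(t+1)·PV
  1       140.00       130.2326       130.2326         260.4651
  2       140.00       121.1466       242.2931         726.8794
  3       155.00       124.7689       374.3067       1,497.2267
  4     2,155.00     1,613.6651     6,454.6606      32,273.3028
  Σ                  1,989.8132     7,201.4929      34,757.8740
P = 1,989.8132.
Convexity = Σ t(t+1)·PV / [P·(1+y)²] = 34,757.8740 / (1,989.8132 × 1.155625) = 15.11555.

15.12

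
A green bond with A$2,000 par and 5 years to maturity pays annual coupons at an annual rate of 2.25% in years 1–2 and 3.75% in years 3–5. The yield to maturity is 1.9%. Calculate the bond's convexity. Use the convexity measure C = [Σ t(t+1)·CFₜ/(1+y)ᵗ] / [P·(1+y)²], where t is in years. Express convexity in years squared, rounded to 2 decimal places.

26.96

With y = 0.019:
  t   CF        PV=CF/(1+0.019)^t    t·PV        t(t+1)·PV
  1        45.00        44.1609        44.1609          88.3219
  2        45.00        43.3375        86.6751         260.0252
  3        75.00        70.8824       212.6473         850.5894
  4        75.00        69.5608       278.2432       1,391.2159
  5     2,075.00     1,888.6313     9,443.1565      56,658.9388
  Σ                  2,116.5730    10,064.8830      59,249.0911
P = 2,116.5730.
Convexity = Σ t(t+1)·PV / [P·(1+y)²] = 59,249.0911 / (2,116.5730 × 1.038361) = 26.95877.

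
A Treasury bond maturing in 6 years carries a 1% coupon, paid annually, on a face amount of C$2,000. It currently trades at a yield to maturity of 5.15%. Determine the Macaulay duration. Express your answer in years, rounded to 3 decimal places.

Periodic yield y = 0.0515. Discount each cash flow and weight by its year:
  t   CF        PV=CF/(1+0.0515)^t    t·PV
  1        20.00        19.0204        19.0204
  2        20.00        18.0889        36.1777
  3        20.00        17.2029        51.6088
  4        20.00        16.3604        65.4414
  5        20.00        15.5591        77.7953
  6     2,020.00     1,494.4993     8,966.9956
  Σ                  1,580.7309     9,217.0394
Price P = Σ PV = 1,580.7309.
Macaulay duration = Σ(t·PV) / P = 9,217.0394 / 1,580.7309 = 5.83087 years.

5.831 years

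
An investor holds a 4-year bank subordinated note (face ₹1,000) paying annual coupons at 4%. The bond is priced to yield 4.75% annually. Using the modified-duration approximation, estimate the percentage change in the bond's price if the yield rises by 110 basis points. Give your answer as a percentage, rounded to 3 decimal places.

-3.961%

Periodic yield y = 0.0475. Modified duration first:
  t   CF        PV=CF/(1+0.0475)^t    t·PV
  1        40.00        38.1862        38.1862
  2        40.00        36.4546        72.9091
  3        40.00        34.8015       104.4045
  4     1,040.00       863.8080     3,455.2319
  Σ                    973.2502     3,670.7317
P = 973.2502; D_Mac = 3.77162 yrs; D_mod = 3.77162/(1+0.0475) = 3.60059 yrs.
ΔP/P ≈ -D_mod · Δy = -3.60059 × (+0.011) = -0.039607 = -3.9607%.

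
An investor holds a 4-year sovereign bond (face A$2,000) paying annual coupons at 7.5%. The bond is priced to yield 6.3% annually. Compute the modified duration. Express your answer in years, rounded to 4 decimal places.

Periodic yield y = 0.063. First find Macaulay duration:
  t   CF        PV=CF/(1+0.063)^t    t·PV
  1       150.00       141.1101       141.1101
  2       150.00       132.7470       265.4940
  3       150.00       124.8796       374.6388
  4     2,150.00     1,683.8578     6,735.4310
  Σ                  2,082.5944     7,516.6739
P = 2,082.5944; Macaulay duration = 7,516.6739 / 2,082.5944 = 3.60928 years.
Modified duration = D_Mac / (1 + y) = 3.60928 / 1.063 = 3.39537 years.

3.3954 years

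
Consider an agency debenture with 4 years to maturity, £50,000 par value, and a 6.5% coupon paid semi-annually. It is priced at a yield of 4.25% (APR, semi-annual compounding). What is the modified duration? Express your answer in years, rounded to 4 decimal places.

3.5299 years

Periodic yield y = 0.02125. First find Macaulay duration:
  t   CF        PV=CF/(1+0.02125)^t    t·PV
  1     1,625.00     1,591.1873     1,591.1873
  2     1,625.00     1,558.0781     3,116.1562
  3     1,625.00     1,525.6579     4,576.9736
  4     1,625.00     1,493.9122     5,975.6490
  5     1,625.00     1,462.8272     7,314.1358
  6     1,625.00     1,432.3889     8,594.3334
  7     1,625.00     1,402.5840     9,818.0880
  8    51,625.00    43,631.8380   349,054.7042
  Σ                 54,098.4736   390,041.2275
P = 54,098.4736; Macaulay duration = 390,041.2275 / 54,098.4736 = 7.20984 half-year periods = 3.60492 years.
Modified duration = D_Mac / (1 + y) = 3.60492 / 1.02125 = 3.52991 years.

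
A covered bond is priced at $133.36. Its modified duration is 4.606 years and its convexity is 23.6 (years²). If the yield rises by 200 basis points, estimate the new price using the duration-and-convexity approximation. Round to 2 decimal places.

Duration effect: -D_mod·Δy = -4.606 × (+0.02) = -0.092120
Convexity effect: ½·C·(Δy)² = 0.5 × 23.6 × (0.02)² = +0.0047200
ΔP/P ≈ -0.092120 + 0.0047200 = -0.087400
New price ≈ 133.36 × (1 - 0.087400) = 121.704336.

$121.70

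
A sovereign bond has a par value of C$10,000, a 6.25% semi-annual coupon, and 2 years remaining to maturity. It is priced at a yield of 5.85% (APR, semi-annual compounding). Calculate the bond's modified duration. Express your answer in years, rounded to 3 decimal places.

Periodic yield y = 0.02925. First find Macaulay duration:
  t   CF        PV=CF/(1+0.02925)^t    t·PV
  1       312.50       303.6191       303.6191
  2       312.50       294.9907       589.9813
  3       312.50       286.6074       859.8222
  4    10,312.50     9,189.2583    36,757.0332
  Σ                 10,074.4755    38,510.4558
P = 10,074.4755; Macaulay duration = 38,510.4558 / 10,074.4755 = 3.82258 half-year periods = 1.91129 years.
Modified duration = D_Mac / (1 + y) = 1.91129 / 1.02925 = 1.85697 years.

1.857 years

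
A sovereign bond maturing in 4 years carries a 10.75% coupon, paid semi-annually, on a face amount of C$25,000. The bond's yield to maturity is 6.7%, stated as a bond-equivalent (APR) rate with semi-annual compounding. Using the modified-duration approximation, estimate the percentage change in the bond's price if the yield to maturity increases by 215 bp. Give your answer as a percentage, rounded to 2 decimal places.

Periodic yield y = 0.0335. Modified duration first:
  t   CF        PV=CF/(1+0.0335)^t    t·PV
  1     1,343.75     1,300.1935     1,300.1935
  2     1,343.75     1,258.0489     2,516.0978
  3     1,343.75     1,217.2703     3,651.8110
  4     1,343.75     1,177.8136     4,711.2543
  5     1,343.75     1,139.6358     5,698.1789
  6     1,343.75     1,102.6955     6,616.1728
  7     1,343.75     1,066.9526     7,468.6679
  8    26,343.75    20,239.2189   161,913.7516
  Σ                 28,501.8290   193,876.1277
P = 28,501.8290; D_Mac = 6.80223 half-year periods = 3.40112 yrs; D_mod = 3.40112/(1+0.0335) = 3.29087 yrs.
ΔP/P ≈ -D_mod · Δy = -3.29087 × (+0.0215) = -0.070754 = -7.0754%.

-7.08%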